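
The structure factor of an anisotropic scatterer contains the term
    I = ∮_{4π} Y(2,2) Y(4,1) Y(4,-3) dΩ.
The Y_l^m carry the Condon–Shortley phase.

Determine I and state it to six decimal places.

Checks pass: Σm=0; 10 even; l₃=4∈[2,6].
(2·2+1)(2·4+1)(2·4+1) = 405
Δ: 2! 2! 6! / 11! → 1/13860
sum: t=0:+1/192 t=1:−1/36 t=2:+1/192 = -5/288
3j²(2 4 4; 0 0 0) = Δ·Π!·Σ² = 20/693  (sign -1)
sum: t=0:+1/480 = 1/480
3j²(2 4 4; 2 1 -3) = Δ·Π!·Σ² = 3/110  (sign -1)
combine: 4πI² = 405·20/693·3/110 = 270/847
take √, sign +1: I = 0.15927046

0.159270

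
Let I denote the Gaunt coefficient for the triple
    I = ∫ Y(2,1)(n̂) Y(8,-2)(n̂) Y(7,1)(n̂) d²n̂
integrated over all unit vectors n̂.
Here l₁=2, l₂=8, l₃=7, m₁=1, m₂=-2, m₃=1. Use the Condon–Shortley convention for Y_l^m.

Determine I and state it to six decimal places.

0.000000

Σlᵢ=17 odd — θ-integrand is odd under cosθ→−cosθ; I=0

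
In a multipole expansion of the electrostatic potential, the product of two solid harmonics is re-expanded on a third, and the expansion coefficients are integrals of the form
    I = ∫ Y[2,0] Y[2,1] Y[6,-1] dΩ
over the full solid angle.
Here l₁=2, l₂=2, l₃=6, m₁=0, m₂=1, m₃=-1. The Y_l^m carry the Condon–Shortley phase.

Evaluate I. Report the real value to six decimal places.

triangle: need 0≤l₃≤4, have 6; I=0

0.000000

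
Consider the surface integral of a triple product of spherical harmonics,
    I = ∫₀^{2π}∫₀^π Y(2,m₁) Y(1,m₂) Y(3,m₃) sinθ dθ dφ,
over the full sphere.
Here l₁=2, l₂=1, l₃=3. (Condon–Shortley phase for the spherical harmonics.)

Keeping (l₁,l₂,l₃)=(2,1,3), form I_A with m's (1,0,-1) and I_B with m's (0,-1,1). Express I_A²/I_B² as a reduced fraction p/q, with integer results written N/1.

4/3

Shared (l₁,l₂,l₃)=(2,1,3): N and (l;000)² cancel in I_A²/I_B².
A: Δ = 0!·4!·2!/7! = 1/105; Racah Σ t=0..0: t=0:+1/6 = 1/6; ⇒ 3j(2 1 3; 1 0 -1)² = 8/105, sgn +1
B: Δ = 0!·4!·2!/7! = 1/105; Racah Σ t=0..0: t=0:+1/8 = 1/8; ⇒ 3j(2 1 3; 0 -1 1)² = 2/35, sgn +1
I_A²/I_B² = (8/105)/(2/35) = 4/3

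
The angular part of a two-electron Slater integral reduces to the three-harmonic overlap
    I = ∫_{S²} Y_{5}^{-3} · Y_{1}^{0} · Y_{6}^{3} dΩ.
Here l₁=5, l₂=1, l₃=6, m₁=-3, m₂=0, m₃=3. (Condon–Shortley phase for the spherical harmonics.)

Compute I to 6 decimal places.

Rules hold: Σm=0, L=12 even, 4≤6≤6.
N = 11·3·13 = 429
Δ = 0!·10!·2!/13! = 1/858
Racah Σ t=0..0: t=0:+1/14400 = 1/14400
⇒ 3j(5 1 6; 0 0 0)² = 6/143, sgn +1
Racah Σ t=0..0: t=0:+1/80640 = 1/80640
⇒ 3j(5 1 6; -3 0 3)² = 9/286, sgn -1
4πI² = N·(3j₀)²·(3jₘ)² = 81/143
I = -1·√(0.566434/4π) = -0.21230956

-0.212310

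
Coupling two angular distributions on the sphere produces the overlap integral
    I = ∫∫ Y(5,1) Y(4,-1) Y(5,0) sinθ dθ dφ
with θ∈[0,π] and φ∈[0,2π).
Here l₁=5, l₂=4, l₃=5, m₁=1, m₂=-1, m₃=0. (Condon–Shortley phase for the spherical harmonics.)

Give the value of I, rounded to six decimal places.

-0.053153

Rules hold: Σm=0, L=14 even, 1≤5≤9.
N = 11·9·11 = 1089
Δ = 4!·6!·4!/15! = 1/3153150
Racah Σ t=0..4: t=0:+1/69120 t=1:−1/1728 t=2:+1/576 t=3:−1/1728 t=4:+1/69120 = 7/11520
⇒ 3j(5 4 5; 0 0 0)² = 2/143, sgn -1
Racah Σ t=0..3: t=0:+1/6912 t=1:−1/864 t=2:+1/1152 t=3:−1/17280 = -7/34560
⇒ 3j(5 4 5; 1 -1 0)² = 1/429, sgn +1
4πI² = N·(3j₀)²·(3jₘ)² = 6/169
I = -1·√(0.035503/4π) = -0.05315295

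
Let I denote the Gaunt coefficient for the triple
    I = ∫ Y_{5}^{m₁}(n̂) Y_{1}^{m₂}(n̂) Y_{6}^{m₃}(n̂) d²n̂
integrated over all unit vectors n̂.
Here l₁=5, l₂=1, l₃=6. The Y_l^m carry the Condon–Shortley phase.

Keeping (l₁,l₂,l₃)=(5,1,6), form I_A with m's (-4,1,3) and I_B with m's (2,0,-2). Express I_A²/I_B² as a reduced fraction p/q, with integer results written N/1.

l's match ⇒ only the (l;m) 3-j factors differ between A and B.
A: triangle coeff Δ(5,1,6) = 1/858; Σ_t [0,0]: t=0:+1/725760 = 1/725760; (3j)²=1/286 [(5 1 6; -4 1 3)], sign=-1
B: triangle coeff Δ(5,1,6) = 1/858; Σ_t [0,0]: t=0:+1/30240 = 1/30240; (3j)²=16/429 [(5 1 6; 2 0 -2)], sign=+1
I_A²/I_B² = (1/286)/(16/429) = 3/32

3/32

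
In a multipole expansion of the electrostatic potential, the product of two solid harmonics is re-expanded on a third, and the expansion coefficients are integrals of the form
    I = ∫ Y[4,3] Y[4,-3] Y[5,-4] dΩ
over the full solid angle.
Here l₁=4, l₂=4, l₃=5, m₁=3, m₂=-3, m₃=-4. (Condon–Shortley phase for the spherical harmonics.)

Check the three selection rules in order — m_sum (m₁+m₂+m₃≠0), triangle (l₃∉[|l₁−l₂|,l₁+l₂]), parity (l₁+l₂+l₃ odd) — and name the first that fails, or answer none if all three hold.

m_sum

Σmᵢ = -4  ✗
l₃∈[|l₁−l₂|,l₁+l₂]=[0,8], have l₃=5
Σlᵢ = 13 ⇒ odd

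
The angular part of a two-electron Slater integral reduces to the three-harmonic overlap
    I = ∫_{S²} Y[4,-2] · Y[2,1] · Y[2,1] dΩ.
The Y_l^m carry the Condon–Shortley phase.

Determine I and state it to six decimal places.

0.254875

m-sum 0 ✓  L=8 even ✓  2≤2≤6 ✓
Π(2lᵢ+1) = 9×5×5 = 225
triangle coeff Δ(4,2,2) = 1/630
Σ_t [2,2]: t=2:+1/16 = 1/16
(3j)²=2/35 [(4 2 2; 0 0 0)], sign=+1
Σ_t [3,3]: t=3:−1/36 = -1/36
(3j)²=4/63 [(4 2 2; -2 1 1)], sign=+1
⇒ 4πI² = 40/49
I = (+1)√(40/49/(4π)) = 0.25487487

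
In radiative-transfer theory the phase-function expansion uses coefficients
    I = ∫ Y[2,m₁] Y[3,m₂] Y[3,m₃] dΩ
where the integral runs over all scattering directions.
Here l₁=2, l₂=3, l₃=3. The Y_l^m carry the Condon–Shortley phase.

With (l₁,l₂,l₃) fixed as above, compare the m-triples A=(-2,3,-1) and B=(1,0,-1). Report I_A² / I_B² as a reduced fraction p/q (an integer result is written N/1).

5/1

Same 2,3,3: normalisation and zero-m 3j drop out of the ratio.
A: Δ: 2! 2! 4! / 9! → 1/3780; sum: t=2:+1/96 = 1/96; 3j²(2 3 3; -2 3 -1) = Δ·Π!·Σ² = 1/42  (sign +1)
B: Δ: 2! 2! 4! / 9! → 1/3780; sum: t=0:+1/12 t=1:−1/8 = -1/24; 3j²(2 3 3; 1 0 -1) = Δ·Π!·Σ² = 1/210  (sign -1)
I_A²/I_B² = (1/42)/(1/210) = 5/1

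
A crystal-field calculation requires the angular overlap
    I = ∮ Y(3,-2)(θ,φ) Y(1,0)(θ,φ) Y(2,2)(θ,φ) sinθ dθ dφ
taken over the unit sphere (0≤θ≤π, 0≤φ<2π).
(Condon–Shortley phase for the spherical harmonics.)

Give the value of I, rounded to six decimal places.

Rules hold: Σm=0, L=6 even, 2≤2≤4.
N = 7·3·5 = 105
Δ = 2!·4!·0!/7! = 1/105
Racah Σ t=1..1: t=1:−1/4 = -1/4
⇒ 3j(3 1 2; 0 0 0)² = 3/35, sgn -1
Racah Σ t=1..1: t=1:−1/24 = -1/24
⇒ 3j(3 1 2; -2 0 2)² = 1/21, sgn -1
4πI² = N·(3j₀)²·(3jₘ)² = 3/7
I = +1·√(0.428571/4π) = 0.18467439

0.184674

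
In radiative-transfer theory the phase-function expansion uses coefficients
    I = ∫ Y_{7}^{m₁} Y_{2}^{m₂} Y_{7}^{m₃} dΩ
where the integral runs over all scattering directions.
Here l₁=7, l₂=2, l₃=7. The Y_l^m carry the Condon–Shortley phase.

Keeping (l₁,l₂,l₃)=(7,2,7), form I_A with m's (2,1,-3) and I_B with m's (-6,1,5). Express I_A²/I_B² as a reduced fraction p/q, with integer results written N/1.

Shared (l₁,l₂,l₃)=(7,2,7): N and (l;000)² cancel in I_A²/I_B².
A: Δ = 2!·12!·2!/17! = 1/185640; Racah Σ t=1..2: t=1:−1/1935360 t=2:+1/4354560 = -1/3483648; ⇒ 3j(7 2 7; 2 1 -3)² = 125/12376, sgn -1
B: Δ = 2!·12!·2!/17! = 1/185640; Racah Σ t=1..2: t=1:−1/958003200 t=2:+1/79833600 = 1/87091200; ⇒ 3j(7 2 7; -6 1 5)² = 121/4760, sgn +1
I_A²/I_B² = (125/12376)/(121/4760) = 625/1573

625/1573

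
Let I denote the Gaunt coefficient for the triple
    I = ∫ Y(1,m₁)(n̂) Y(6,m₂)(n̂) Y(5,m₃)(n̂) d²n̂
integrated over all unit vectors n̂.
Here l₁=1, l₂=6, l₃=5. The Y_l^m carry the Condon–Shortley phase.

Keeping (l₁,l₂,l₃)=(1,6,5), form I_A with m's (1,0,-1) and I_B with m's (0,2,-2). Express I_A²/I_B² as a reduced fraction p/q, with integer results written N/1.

l's match ⇒ only the (l;m) 3-j factors differ between A and B.
A: triangle coeff Δ(1,6,5) = 1/858; Σ_t [0,0]: t=0:+1/34560 = 1/34560; (3j)²=5/286 [(1 6 5; 1 0 -1)], sign=+1
B: triangle coeff Δ(1,6,5) = 1/858; Σ_t [1,1]: t=1:−1/30240 = -1/30240; (3j)²=16/429 [(1 6 5; 0 2 -2)], sign=+1
I_A²/I_B² = (5/286)/(16/429) = 15/32

15/32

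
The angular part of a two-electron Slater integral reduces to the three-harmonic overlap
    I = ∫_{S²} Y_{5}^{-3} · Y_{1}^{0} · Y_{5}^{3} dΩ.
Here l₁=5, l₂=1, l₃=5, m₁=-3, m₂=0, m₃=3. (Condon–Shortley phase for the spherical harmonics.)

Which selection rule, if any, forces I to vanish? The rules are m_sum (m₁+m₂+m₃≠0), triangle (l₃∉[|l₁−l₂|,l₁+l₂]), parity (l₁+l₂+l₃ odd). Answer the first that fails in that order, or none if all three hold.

parity

m₁+m₂+m₃ = -3 + 0 + 3 = 0  ✓
triangle: |5−1|=4 ≤ l₃=5 ≤ 5+1=6  ✓
parity: l₁+l₂+l₃ = 11 is odd  ✗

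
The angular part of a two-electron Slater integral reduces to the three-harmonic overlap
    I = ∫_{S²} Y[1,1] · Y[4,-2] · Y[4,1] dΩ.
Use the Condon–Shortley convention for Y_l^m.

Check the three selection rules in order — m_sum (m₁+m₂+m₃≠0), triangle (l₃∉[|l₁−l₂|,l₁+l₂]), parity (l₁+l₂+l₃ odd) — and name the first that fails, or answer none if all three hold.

azimuthal sum: 1 − 2 + 1 = 0  ✓
3 ≤ 4 ≤ 5 (triangle on l)  ✓
L = 1 + 4 + 4 = 9 (odd)  ✗

parity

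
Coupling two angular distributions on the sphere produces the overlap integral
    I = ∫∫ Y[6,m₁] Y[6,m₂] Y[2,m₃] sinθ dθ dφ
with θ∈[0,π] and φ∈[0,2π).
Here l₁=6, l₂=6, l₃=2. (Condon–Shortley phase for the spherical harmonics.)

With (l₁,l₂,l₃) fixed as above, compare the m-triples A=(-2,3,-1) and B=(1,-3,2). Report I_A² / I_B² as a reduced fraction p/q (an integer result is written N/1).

5/8

Shared (l₁,l₂,l₃)=(6,6,2): N and (l;000)² cancel in I_A²/I_B².
A: Δ = 10!·2!·2!/15! = 1/90090; Racah Σ t=7..8: t=7:−1/60480 t=8:+1/161280 = -1/96768; ⇒ 3j(6 6 2; -2 3 -1)² = 15/1001, sgn +1
B: Δ = 10!·2!·2!/15! = 1/90090; Racah Σ t=3..3: t=3:−1/120960 = -1/120960; ⇒ 3j(6 6 2; 1 -3 2)² = 24/1001, sgn -1
I_A²/I_B² = (15/1001)/(24/1001) = 5/8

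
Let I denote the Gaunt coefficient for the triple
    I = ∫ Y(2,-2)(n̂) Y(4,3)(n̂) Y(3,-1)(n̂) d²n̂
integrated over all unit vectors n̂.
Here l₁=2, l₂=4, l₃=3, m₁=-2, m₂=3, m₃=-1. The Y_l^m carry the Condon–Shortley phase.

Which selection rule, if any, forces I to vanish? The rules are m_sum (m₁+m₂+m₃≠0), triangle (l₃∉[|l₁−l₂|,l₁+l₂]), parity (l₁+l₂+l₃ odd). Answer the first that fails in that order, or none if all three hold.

parity

m₁+m₂+m₃ = -2 + 3 − 1 = 0  ✓
triangle: |2−4|=2 ≤ l₃=3 ≤ 2+4=6  ✓
parity: l₁+l₂+l₃ = 9 is odd  ✗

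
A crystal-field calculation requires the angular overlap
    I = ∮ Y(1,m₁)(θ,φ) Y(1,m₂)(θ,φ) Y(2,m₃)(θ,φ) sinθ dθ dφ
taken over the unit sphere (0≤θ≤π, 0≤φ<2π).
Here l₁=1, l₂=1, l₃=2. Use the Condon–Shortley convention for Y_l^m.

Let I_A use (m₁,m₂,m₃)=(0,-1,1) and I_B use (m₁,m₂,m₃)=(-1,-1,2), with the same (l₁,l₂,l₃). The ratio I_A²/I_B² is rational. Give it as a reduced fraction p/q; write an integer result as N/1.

Same 1,1,2: normalisation and zero-m 3j drop out of the ratio.
A: Δ: 0! 2! 2! / 5! → 1/30; sum: t=0:+1/2 = 1/2; 3j²(1 1 2; 0 -1 1) = Δ·Π!·Σ² = 1/10  (sign -1)
B: Δ: 0! 2! 2! / 5! → 1/30; sum: t=0:+1/4 = 1/4; 3j²(1 1 2; -1 -1 2) = Δ·Π!·Σ² = 1/5  (sign +1)
I_A²/I_B² = (1/10)/(1/5) = 1/2

1/2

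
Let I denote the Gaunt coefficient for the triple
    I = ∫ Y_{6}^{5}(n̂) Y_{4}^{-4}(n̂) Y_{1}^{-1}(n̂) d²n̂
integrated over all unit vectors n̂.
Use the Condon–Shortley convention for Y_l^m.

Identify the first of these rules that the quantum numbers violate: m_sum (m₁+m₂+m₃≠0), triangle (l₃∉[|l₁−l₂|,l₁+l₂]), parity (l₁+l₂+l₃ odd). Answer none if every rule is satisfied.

triangle

m₁+m₂+m₃ = 5 − 4 − 1 = 0  ✓
triangle: |6−4|=2 ≤ l₃=1 ≤ 6+4=10  ✗
parity: l₁+l₂+l₃ = 11 is odd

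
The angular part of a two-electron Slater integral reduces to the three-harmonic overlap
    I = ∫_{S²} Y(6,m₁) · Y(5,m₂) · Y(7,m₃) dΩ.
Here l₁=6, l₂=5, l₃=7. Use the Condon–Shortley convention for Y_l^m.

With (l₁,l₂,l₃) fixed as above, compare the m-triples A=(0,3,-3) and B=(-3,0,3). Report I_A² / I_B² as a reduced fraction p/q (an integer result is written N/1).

2352/1369

Shared (l₁,l₂,l₃)=(6,5,7): N and (l;000)² cancel in I_A²/I_B².
A: Δ = 4!·8!·6!/19! = 1/174594420; Racah Σ t=2..4: t=2:+1/1658880 t=3:−1/518400 t=4:+1/1658880 = -1/1382400; ⇒ 3j(6 5 7; 0 3 -3)² = 504/46189, sgn -1
B: Δ = 4!·8!·6!/19! = 1/174594420; Racah Σ t=1..4: t=1:−1/11612160 t=2:+1/725760 t=3:−1/414720 t=4:+1/2073600 = -37/58060800; ⇒ 3j(6 5 7; -3 0 3)² = 4107/646646, sgn -1
I_A²/I_B² = (504/46189)/(4107/646646) = 2352/1369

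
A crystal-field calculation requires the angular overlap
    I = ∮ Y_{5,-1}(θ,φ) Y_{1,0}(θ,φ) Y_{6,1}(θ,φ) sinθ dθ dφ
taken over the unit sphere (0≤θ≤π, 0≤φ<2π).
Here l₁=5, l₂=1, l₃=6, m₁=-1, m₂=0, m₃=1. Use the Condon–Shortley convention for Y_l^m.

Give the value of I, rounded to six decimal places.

Checks pass: Σm=0; 12 even; l₃=6∈[4,6].
(2·5+1)(2·1+1)(2·6+1) = 429
Δ: 0! 10! 2! / 13! → 1/858
sum: t=0:+1/14400 = 1/14400
3j²(5 1 6; 0 0 0) = Δ·Π!·Σ² = 6/143  (sign +1)
sum: t=0:+1/17280 = 1/17280
3j²(5 1 6; -1 0 1) = Δ·Π!·Σ² = 35/858  (sign -1)
combine: 4πI² = 429·6/143·35/858 = 105/143
take √, sign -1: I = -0.24172507

-0.241725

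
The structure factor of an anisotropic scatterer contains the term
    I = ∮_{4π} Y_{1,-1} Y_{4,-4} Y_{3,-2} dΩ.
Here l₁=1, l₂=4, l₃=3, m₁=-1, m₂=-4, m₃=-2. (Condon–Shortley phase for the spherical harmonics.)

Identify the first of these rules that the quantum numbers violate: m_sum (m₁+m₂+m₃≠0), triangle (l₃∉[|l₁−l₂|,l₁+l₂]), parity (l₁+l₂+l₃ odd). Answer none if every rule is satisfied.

m_sum

m₁+m₂+m₃ = -1 − 4 − 2 = -7  ✗
triangle: |1−4|=3 ≤ l₃=3 ≤ 1+4=5
parity: l₁+l₂+l₃ = 8 is even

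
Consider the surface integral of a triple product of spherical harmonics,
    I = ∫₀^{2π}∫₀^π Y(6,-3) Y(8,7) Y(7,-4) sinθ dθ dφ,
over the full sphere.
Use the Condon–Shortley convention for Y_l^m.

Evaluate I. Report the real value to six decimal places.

l₁+l₂+l₃=21 is odd: 3j(l;000)=0 ⇒ I=0

0.000000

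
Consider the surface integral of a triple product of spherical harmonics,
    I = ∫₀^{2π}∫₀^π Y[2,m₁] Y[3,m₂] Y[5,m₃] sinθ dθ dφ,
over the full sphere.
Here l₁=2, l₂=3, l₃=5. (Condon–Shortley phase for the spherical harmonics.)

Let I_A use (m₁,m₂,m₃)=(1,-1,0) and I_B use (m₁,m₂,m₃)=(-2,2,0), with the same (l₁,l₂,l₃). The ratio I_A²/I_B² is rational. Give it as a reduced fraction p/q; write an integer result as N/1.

10/1

l's match ⇒ only the (l;m) 3-j factors differ between A and B.
A: triangle coeff Δ(2,3,5) = 1/2310; Σ_t [0,0]: t=0:+1/288 = 1/288; (3j)²=5/231 [(2 3 5; 1 -1 0)], sign=-1
B: triangle coeff Δ(2,3,5) = 1/2310; Σ_t [0,0]: t=0:+1/2880 = 1/2880; (3j)²=1/462 [(2 3 5; -2 2 0)], sign=-1
I_A²/I_B² = (5/231)/(1/462) = 10/1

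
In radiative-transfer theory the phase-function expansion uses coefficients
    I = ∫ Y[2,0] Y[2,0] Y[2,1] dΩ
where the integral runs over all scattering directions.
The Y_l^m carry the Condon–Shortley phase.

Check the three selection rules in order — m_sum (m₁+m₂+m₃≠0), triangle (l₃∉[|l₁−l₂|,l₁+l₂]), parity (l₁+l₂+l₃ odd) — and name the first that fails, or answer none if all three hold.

m₁+m₂+m₃ = 0 + 0 + 1 = 1  ✗
triangle: |2−2|=0 ≤ l₃=2 ≤ 2+2=4
parity: l₁+l₂+l₃ = 6 is even

m_sum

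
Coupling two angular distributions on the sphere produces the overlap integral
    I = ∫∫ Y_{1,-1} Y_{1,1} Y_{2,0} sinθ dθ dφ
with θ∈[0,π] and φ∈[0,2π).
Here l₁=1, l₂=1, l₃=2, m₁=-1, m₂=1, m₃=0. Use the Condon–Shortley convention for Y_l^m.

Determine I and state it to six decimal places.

Rules hold: Σm=0, L=4 even, 0≤2≤2.
N = 3·3·5 = 45
Δ = 0!·2!·2!/5! = 1/30
Racah Σ t=0..0: t=0:+1/1 = 1/1
⇒ 3j(1 1 2; 0 0 0)² = 2/15, sgn +1
Racah Σ t=0..0: t=0:+1/4 = 1/4
⇒ 3j(1 1 2; -1 1 0)² = 1/30, sgn +1
4πI² = N·(3j₀)²·(3jₘ)² = 1/5
I = +1·√(0.2/4π) = 0.12615663

0.126157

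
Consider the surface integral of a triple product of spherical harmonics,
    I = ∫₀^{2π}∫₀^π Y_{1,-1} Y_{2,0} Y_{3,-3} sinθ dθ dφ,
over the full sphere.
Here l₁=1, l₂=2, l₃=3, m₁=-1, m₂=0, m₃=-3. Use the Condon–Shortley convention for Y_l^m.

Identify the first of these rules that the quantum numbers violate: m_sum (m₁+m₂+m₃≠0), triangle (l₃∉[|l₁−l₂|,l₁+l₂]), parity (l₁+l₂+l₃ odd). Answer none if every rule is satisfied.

m_sum

azimuthal sum: -1 + 0 − 3 = -4  ✗
1 ≤ 3 ≤ 3 (triangle on l)
L = 1 + 2 + 3 = 6 (even)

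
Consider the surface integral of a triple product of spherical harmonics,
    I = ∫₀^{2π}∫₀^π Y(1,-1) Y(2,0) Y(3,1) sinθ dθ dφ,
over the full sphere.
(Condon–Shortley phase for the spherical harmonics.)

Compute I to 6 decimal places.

m-sum 0 ✓  L=6 even ✓  1≤3≤3 ✓
Π(2lᵢ+1) = 3×5×7 = 105
triangle coeff Δ(1,2,3) = 1/105
Σ_t [0,0]: t=0:+1/4 = 1/4
(3j)²=3/35 [(1 2 3; 0 0 0)], sign=-1
Σ_t [0,0]: t=0:+1/8 = 1/8
(3j)²=2/35 [(1 2 3; -1 0 1)], sign=+1
⇒ 4πI² = 18/35
I = (-1)√(18/35/(4π)) = -0.20230066

-0.202301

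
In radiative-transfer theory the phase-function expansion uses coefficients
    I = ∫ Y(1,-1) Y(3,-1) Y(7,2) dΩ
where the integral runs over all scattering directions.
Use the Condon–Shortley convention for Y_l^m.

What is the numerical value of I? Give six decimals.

0.000000

l₃=7 ∉ [2,4] — triangle fails ⇒ I = 0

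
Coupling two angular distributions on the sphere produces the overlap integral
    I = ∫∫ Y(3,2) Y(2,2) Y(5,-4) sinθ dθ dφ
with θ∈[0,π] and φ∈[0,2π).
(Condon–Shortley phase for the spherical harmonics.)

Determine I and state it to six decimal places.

0.268967

m-sum 0 ✓  L=10 even ✓  1≤5≤5 ✓
Π(2lᵢ+1) = 7×5×11 = 385
triangle coeff Δ(3,2,5) = 1/2310
Σ_t [0,0]: t=0:+1/144 = 1/144
(3j)²=10/231 [(3 2 5; 0 0 0)], sign=-1
Σ_t [0,0]: t=0:+1/2880 = 1/2880
(3j)²=3/55 [(3 2 5; 2 2 -4)], sign=-1
⇒ 4πI² = 10/11
I = (+1)√(10/11/(4π)) = 0.26896683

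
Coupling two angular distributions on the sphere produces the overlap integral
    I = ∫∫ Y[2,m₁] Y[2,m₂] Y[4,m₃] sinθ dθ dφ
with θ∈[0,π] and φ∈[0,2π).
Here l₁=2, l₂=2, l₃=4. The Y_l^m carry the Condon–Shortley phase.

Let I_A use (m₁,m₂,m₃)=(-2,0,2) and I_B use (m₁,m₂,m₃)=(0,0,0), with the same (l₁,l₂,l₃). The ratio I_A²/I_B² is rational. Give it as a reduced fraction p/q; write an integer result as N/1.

5/12

Same 2,2,4: normalisation and zero-m 3j drop out of the ratio.
A: Δ: 0! 4! 4! / 9! → 1/630; sum: t=0:+1/96 = 1/96; 3j²(2 2 4; -2 0 2) = Δ·Π!·Σ² = 1/42  (sign +1)
B: Δ: 0! 4! 4! / 9! → 1/630; sum: t=0:+1/16 = 1/16; 3j²(2 2 4; 0 0 0) = Δ·Π!·Σ² = 2/35  (sign +1)
I_A²/I_B² = (1/42)/(2/35) = 5/12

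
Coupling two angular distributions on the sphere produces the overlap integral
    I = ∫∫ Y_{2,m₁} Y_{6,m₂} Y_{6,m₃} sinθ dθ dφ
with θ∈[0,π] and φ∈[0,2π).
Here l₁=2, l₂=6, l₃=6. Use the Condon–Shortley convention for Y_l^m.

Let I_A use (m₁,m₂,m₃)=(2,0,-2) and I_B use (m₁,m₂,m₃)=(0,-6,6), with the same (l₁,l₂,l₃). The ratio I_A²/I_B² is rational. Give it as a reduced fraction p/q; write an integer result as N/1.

Same 2,6,6: normalisation and zero-m 3j drop out of the ratio.
A: Δ: 2! 2! 10! / 15! → 1/90090; sum: t=0:+1/69120 = 1/69120; 3j²(2 6 6; 2 0 -2) = Δ·Π!·Σ² = 4/143  (sign +1)
B: Δ: 2! 2! 10! / 15! → 1/90090; sum: t=0:+1/14515200 = 1/14515200; 3j²(2 6 6; 0 -6 6) = Δ·Π!·Σ² = 22/455  (sign +1)
I_A²/I_B² = (4/143)/(22/455) = 70/121

70/121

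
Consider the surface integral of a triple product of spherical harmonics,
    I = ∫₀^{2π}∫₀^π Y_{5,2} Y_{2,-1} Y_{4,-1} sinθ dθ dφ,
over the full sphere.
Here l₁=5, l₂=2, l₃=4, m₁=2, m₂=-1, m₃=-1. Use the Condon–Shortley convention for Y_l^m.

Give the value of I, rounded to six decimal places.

0.000000

l₁+l₂+l₃=11 is odd: 3j(l;000)=0 ⇒ I=0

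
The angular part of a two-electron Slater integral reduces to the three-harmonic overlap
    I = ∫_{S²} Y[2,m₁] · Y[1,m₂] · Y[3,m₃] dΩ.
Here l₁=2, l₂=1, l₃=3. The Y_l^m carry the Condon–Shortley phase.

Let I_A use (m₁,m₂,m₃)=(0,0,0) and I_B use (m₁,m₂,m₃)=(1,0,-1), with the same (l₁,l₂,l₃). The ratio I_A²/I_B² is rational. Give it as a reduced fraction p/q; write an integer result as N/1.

l's match ⇒ only the (l;m) 3-j factors differ between A and B.
A: triangle coeff Δ(2,1,3) = 1/105; Σ_t [0,0]: t=0:+1/4 = 1/4; (3j)²=3/35 [(2 1 3; 0 0 0)], sign=-1
B: triangle coeff Δ(2,1,3) = 1/105; Σ_t [0,0]: t=0:+1/6 = 1/6; (3j)²=8/105 [(2 1 3; 1 0 -1)], sign=+1
I_A²/I_B² = (3/35)/(8/105) = 9/8

9/8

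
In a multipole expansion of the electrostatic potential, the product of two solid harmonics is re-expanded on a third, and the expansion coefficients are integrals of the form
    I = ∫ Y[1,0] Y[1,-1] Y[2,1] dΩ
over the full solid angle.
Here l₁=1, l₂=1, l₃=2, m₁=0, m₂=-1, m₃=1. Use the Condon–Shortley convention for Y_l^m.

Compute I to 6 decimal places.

-0.218510

Rules hold: Σm=0, L=4 even, 0≤2≤2.
N = 3·3·5 = 45
Δ = 0!·2!·2!/5! = 1/30
Racah Σ t=0..0: t=0:+1/1 = 1/1
⇒ 3j(1 1 2; 0 0 0)² = 2/15, sgn +1
Racah Σ t=0..0: t=0:+1/2 = 1/2
⇒ 3j(1 1 2; 0 -1 1)² = 1/10, sgn -1
4πI² = N·(3j₀)²·(3jₘ)² = 3/5
I = -1·√(0.6/4π) = -0.21850969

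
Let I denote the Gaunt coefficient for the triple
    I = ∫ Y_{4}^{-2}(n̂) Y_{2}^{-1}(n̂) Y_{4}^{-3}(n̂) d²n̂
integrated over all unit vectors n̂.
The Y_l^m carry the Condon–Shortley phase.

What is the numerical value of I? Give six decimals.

0.000000

Σmᵢ = -6 ≠ 0, so the φ-integral vanishes; I = 0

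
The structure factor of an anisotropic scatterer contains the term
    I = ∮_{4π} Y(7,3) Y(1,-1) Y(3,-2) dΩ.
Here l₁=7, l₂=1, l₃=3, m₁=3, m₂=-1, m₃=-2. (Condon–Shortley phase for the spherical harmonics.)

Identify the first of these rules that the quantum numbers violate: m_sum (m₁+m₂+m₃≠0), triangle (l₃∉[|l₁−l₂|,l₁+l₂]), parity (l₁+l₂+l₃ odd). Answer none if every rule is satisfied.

m₁+m₂+m₃ = 3 − 1 − 2 = 0  ✓
triangle: |7−1|=6 ≤ l₃=3 ≤ 7+1=8  ✗
parity: l₁+l₂+l₃ = 11 is odd

triangle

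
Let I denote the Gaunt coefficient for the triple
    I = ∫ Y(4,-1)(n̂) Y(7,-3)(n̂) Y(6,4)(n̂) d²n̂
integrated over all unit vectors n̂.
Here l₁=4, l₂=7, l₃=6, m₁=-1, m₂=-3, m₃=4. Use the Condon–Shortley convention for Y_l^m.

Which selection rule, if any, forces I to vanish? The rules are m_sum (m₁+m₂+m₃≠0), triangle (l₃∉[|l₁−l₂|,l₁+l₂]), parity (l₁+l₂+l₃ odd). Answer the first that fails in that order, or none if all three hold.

azimuthal sum: -1 − 3 + 4 = 0  ✓
3 ≤ 6 ≤ 11 (triangle on l)  ✓
L = 4 + 7 + 6 = 17 (odd)  ✗

parity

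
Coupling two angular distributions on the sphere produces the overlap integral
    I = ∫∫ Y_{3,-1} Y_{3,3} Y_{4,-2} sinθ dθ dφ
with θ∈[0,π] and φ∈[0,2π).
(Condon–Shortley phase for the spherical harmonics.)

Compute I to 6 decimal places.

m-sum 0 ✓  L=10 even ✓  0≤4≤6 ✓
Π(2lᵢ+1) = 7×7×9 = 441
triangle coeff Δ(3,3,4) = 1/34650
Σ_t [0,2]: t=0:+1/72 t=1:−1/16 t=2:+1/72 = -5/144
(3j)²=2/77 [(3 3 4; 0 0 0)], sign=-1
Σ_t [2,2]: t=2:+1/192 = 1/192
(3j)²=3/77 [(3 3 4; -1 3 -2)], sign=+1
⇒ 4πI² = 54/121
I = (-1)√(54/121/(4π)) = -0.18845135

-0.188451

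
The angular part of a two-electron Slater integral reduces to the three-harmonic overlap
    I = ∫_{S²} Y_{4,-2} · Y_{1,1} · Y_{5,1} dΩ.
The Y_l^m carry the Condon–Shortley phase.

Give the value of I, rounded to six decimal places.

Rules hold: Σm=0, L=10 even, 3≤5≤5.
N = 9·3·11 = 297
Δ = 0!·8!·2!/11! = 1/495
Racah Σ t=0..0: t=0:+1/576 = 1/576
⇒ 3j(4 1 5; 0 0 0)² = 5/99, sgn -1
Racah Σ t=0..0: t=0:+1/2880 = 1/2880
⇒ 3j(4 1 5; -2 1 1)² = 2/165, sgn +1
4πI² = N·(3j₀)²·(3jₘ)² = 2/11
I = -1·√(0.181818/4π) = -0.12028562

-0.120286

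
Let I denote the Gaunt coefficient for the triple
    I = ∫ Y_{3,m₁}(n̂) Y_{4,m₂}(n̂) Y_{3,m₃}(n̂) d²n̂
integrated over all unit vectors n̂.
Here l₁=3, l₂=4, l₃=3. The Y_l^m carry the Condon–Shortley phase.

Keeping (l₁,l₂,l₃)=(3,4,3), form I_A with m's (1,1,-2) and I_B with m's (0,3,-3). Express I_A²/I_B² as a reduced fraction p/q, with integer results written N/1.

32/63

Same 3,4,3: normalisation and zero-m 3j drop out of the ratio.
A: Δ: 4! 2! 4! / 11! → 1/34650; sum: t=1:−1/144 t=2:+1/48 = 1/72; 3j²(3 4 3; 1 1 -2) = Δ·Π!·Σ² = 16/693  (sign -1)
B: Δ: 4! 2! 4! / 11! → 1/34650; sum: t=3:−1/288 = -1/288; 3j²(3 4 3; 0 3 -3) = Δ·Π!·Σ² = 1/22  (sign -1)
I_A²/I_B² = (16/693)/(1/22) = 32/63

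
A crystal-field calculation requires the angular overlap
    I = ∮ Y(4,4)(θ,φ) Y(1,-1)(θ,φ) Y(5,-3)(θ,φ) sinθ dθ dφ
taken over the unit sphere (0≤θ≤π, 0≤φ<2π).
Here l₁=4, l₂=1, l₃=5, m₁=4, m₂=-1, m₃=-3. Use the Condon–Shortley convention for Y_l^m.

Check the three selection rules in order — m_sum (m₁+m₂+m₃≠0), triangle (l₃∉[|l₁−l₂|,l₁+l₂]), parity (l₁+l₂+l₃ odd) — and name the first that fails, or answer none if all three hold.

Σmᵢ = 0  ✓
l₃∈[|l₁−l₂|,l₁+l₂]=[3,5], have l₃=5  ✓
Σlᵢ = 10 ⇒ even  ✓

none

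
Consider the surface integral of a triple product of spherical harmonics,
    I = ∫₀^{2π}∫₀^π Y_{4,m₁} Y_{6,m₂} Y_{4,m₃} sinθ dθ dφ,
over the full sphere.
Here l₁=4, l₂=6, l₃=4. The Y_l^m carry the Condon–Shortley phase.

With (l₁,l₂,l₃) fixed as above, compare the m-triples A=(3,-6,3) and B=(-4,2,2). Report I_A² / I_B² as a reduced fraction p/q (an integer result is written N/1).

77/20

l's match ⇒ only the (l;m) 3-j factors differ between A and B.
A: triangle coeff Δ(4,6,4) = 1/1261260; Σ_t [0,0]: t=0:+1/518400 = 1/518400; (3j)²=7/195 [(4 6 4; 3 -6 3)], sign=-1
B: triangle coeff Δ(4,6,4) = 1/1261260; Σ_t [6,6]: t=6:+1/69120 = 1/69120; (3j)²=4/429 [(4 6 4; -4 2 2)], sign=+1
I_A²/I_B² = (7/195)/(4/429) = 77/20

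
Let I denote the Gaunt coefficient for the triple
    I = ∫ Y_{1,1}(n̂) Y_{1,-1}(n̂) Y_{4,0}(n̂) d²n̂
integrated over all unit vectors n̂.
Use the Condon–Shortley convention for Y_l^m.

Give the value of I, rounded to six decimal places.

l₃=4 ∉ [0,2] — triangle fails ⇒ I = 0

0.000000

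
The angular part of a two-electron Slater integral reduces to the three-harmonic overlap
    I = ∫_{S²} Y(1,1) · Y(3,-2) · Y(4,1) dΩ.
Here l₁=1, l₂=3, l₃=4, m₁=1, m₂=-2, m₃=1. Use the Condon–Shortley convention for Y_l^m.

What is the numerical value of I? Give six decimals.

m-sum 0 ✓  L=8 even ✓  2≤4≤4 ✓
Π(2lᵢ+1) = 3×7×9 = 189
triangle coeff Δ(1,3,4) = 1/252
Σ_t [0,0]: t=0:+1/36 = 1/36
(3j)²=4/63 [(1 3 4; 0 0 0)], sign=+1
Σ_t [0,0]: t=0:+1/240 = 1/240
(3j)²=1/84 [(1 3 4; 1 -2 1)], sign=-1
⇒ 4πI² = 1/7
I = (-1)√(1/7/(4π)) = -0.10662181

-0.106622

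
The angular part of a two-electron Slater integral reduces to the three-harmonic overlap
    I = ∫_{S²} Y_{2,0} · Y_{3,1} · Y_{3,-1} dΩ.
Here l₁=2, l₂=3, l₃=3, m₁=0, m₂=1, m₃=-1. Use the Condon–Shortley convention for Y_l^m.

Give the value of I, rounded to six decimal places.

-0.126157

Checks pass: Σm=0; 8 even; l₃=3∈[1,5].
(2·2+1)(2·3+1)(2·3+1) = 245
Δ: 2! 2! 4! / 9! → 1/3780
sum: t=0:+1/24 t=1:−1/4 t=2:+1/24 = -1/6
3j²(2 3 3; 0 0 0) = Δ·Π!·Σ² = 4/105  (sign +1)
sum: t=0:+1/96 t=1:−1/6 t=2:+1/16 = -3/32
3j²(2 3 3; 0 1 -1) = Δ·Π!·Σ² = 3/140  (sign -1)
combine: 4πI² = 245·4/105·3/140 = 1/5
take √, sign -1: I = -0.12615663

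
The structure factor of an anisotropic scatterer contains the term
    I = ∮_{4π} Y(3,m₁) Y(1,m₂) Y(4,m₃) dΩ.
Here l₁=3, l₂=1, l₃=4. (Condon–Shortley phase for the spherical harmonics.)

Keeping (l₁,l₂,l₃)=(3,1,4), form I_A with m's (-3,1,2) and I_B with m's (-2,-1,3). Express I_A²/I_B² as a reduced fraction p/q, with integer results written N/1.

1/21

Shared (l₁,l₂,l₃)=(3,1,4): N and (l;000)² cancel in I_A²/I_B².
A: Δ = 0!·6!·2!/9! = 1/252; Racah Σ t=0..0: t=0:+1/1440 = 1/1440; ⇒ 3j(3 1 4; -3 1 2)² = 1/252, sgn +1
B: Δ = 0!·6!·2!/9! = 1/252; Racah Σ t=0..0: t=0:+1/240 = 1/240; ⇒ 3j(3 1 4; -2 -1 3)² = 1/12, sgn -1
I_A²/I_B² = (1/252)/(1/12) = 1/21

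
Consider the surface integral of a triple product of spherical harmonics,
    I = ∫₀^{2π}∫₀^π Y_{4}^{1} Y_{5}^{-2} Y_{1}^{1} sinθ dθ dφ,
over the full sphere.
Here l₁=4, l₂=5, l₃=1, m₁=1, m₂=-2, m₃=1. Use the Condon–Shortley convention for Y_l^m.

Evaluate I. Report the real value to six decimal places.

m-sum 0 ✓  L=10 even ✓  1≤1≤9 ✓
Π(2lᵢ+1) = 9×11×3 = 297
triangle coeff Δ(4,5,1) = 1/495
Σ_t [4,4]: t=4:+1/576 = 1/576
(3j)²=5/99 [(4 5 1; 0 0 0)], sign=-1
Σ_t [3,3]: t=3:−1/1440 = -1/1440
(3j)²=7/165 [(4 5 1; 1 -2 1)], sign=-1
⇒ 4πI² = 7/11
I = (+1)√(7/11/(4π)) = 0.22503380

0.225034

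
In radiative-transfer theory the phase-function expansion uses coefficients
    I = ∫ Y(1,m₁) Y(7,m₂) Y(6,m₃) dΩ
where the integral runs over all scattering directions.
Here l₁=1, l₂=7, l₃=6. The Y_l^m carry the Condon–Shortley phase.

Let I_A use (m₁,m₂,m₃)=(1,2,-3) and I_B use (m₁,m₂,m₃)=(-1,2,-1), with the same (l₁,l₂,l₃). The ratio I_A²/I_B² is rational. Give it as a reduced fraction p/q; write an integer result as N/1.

Shared (l₁,l₂,l₃)=(1,7,6): N and (l;000)² cancel in I_A²/I_B².
A: Δ = 2!·0!·12!/15! = 1/1365; Racah Σ t=0..0: t=0:+1/4354560 = 1/4354560; ⇒ 3j(1 7 6; 1 2 -3)² = 2/273, sgn -1
B: Δ = 2!·0!·12!/15! = 1/1365; Racah Σ t=2..2: t=2:+1/1209600 = 1/1209600; ⇒ 3j(1 7 6; -1 2 -1)² = 12/455, sgn -1
I_A²/I_B² = (2/273)/(12/455) = 5/18

5/18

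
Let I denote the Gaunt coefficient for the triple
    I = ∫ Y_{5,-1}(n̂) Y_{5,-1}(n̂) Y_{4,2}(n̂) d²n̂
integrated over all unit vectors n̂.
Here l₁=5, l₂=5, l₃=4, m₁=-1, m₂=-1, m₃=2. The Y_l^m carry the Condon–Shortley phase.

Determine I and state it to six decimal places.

Rules hold: Σm=0, L=14 even, 0≤4≤10.
N = 11·11·9 = 1089
Δ = 6!·4!·4!/15! = 1/3153150
Racah Σ t=1..5: t=1:−1/69120 t=2:+1/1728 t=3:−1/576 t=4:+1/1728 t=5:−1/69120 = -7/11520
⇒ 3j(5 5 4; 0 0 0)² = 2/143, sgn -1
Racah Σ t=2..4: t=2:+1/4608 t=3:−1/1296 t=4:+1/4608 = -7/20736
⇒ 3j(5 5 4; -1 -1 2)² = 20/1287, sgn -1
4πI² = N·(3j₀)²·(3jₘ)² = 40/169
I = +1·√(0.236686/4π) = 0.13724032

0.137240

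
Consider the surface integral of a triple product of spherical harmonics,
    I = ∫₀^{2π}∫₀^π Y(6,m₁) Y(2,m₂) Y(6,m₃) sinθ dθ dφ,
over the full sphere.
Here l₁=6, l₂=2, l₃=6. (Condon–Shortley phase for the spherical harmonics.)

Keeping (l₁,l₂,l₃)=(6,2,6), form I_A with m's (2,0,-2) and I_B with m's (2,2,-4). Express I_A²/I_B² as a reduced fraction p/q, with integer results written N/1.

Same 6,2,6: normalisation and zero-m 3j drop out of the ratio.
A: Δ: 2! 10! 2! / 15! → 1/90090; sum: t=0:+1/69120 t=1:−1/30240 t=2:+1/322560 = -1/64512; 3j²(6 2 6; 2 0 -2) = Δ·Π!·Σ² = 10/1001  (sign -1)
B: Δ: 2! 10! 2! / 15! → 1/90090; sum: t=2:+1/322560 = 1/322560; 3j²(6 2 6; 2 2 -4) = Δ·Π!·Σ² = 18/1001  (sign +1)
I_A²/I_B² = (10/1001)/(18/1001) = 5/9

5/9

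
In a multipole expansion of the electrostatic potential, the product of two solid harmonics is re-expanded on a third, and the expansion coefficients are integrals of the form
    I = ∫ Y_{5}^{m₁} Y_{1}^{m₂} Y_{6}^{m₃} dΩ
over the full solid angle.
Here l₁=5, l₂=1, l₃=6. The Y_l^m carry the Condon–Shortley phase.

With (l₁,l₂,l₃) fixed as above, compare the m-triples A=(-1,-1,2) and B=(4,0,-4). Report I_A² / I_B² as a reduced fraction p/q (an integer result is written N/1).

Shared (l₁,l₂,l₃)=(5,1,6): N and (l;000)² cancel in I_A²/I_B².
A: Δ = 0!·10!·2!/13! = 1/858; Racah Σ t=0..0: t=0:+1/34560 = 1/34560; ⇒ 3j(5 1 6; -1 -1 2)² = 14/429, sgn +1
B: Δ = 0!·10!·2!/13! = 1/858; Racah Σ t=0..0: t=0:+1/362880 = 1/362880; ⇒ 3j(5 1 6; 4 0 -4)² = 10/429, sgn +1
I_A²/I_B² = (14/429)/(10/429) = 7/5

7/5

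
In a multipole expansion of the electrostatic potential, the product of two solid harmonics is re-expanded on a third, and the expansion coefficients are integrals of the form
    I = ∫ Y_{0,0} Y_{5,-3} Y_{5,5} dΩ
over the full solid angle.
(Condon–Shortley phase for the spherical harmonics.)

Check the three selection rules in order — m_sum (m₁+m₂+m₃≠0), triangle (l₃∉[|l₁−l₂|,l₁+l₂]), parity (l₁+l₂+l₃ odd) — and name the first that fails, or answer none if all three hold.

m_sum

azimuthal sum: 0 − 3 + 5 = 2  ✗
5 ≤ 5 ≤ 5 (triangle on l)
L = 0 + 5 + 5 = 10 (even)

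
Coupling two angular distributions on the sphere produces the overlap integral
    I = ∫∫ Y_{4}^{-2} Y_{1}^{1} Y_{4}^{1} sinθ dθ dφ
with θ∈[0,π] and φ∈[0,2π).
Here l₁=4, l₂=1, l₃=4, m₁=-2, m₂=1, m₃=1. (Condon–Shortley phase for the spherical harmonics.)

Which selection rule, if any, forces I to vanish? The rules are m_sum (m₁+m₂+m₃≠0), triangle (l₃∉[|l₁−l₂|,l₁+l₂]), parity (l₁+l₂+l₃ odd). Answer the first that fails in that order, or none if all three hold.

azimuthal sum: -2 + 1 + 1 = 0  ✓
3 ≤ 4 ≤ 5 (triangle on l)  ✓
L = 4 + 1 + 4 = 9 (odd)  ✗

parity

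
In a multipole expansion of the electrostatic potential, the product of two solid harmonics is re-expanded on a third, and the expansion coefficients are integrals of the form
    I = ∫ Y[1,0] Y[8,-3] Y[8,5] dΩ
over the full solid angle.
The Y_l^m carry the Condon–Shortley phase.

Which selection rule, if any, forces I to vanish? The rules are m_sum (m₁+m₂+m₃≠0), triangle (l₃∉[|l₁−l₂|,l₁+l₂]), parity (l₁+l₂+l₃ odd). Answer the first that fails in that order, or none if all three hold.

m₁+m₂+m₃ = 0 − 3 + 5 = 2  ✗
triangle: |1−8|=7 ≤ l₃=8 ≤ 1+8=9
parity: l₁+l₂+l₃ = 17 is odd

m_sum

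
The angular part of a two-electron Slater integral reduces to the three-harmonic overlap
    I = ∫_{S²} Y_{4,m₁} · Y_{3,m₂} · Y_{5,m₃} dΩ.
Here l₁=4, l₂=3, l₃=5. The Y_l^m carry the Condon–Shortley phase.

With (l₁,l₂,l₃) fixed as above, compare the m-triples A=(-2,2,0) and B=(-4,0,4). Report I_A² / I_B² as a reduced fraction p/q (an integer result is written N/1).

100/147

Same 4,3,5: normalisation and zero-m 3j drop out of the ratio.
A: Δ: 2! 6! 4! / 13! → 1/180180; sum: t=1:−1/2880 t=2:+1/576 = 1/720; 3j²(4 3 5; -2 2 0) = Δ·Π!·Σ² = 80/3003  (sign -1)
B: Δ: 2! 6! 4! / 13! → 1/180180; sum: t=2:+1/8640 = 1/8640; 3j²(4 3 5; -4 0 4) = Δ·Π!·Σ² = 28/715  (sign -1)
I_A²/I_B² = (80/3003)/(28/715) = 100/147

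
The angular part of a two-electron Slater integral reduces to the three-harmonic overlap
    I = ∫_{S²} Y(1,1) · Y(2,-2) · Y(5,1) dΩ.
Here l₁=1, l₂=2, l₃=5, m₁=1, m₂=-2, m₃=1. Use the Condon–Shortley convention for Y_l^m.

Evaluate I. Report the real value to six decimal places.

0.000000

triangle: need 1≤l₃≤3, have 5; I=0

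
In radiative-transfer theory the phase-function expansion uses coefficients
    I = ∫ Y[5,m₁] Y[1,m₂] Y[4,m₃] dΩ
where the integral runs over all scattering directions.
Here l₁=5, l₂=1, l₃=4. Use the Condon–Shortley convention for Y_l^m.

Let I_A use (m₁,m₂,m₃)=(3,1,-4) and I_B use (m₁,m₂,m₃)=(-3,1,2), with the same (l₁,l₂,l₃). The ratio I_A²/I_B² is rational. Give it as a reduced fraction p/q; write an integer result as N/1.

1/28

Same 5,1,4: normalisation and zero-m 3j drop out of the ratio.
A: Δ: 2! 8! 0! / 11! → 1/495; sum: t=2:+1/80640 = 1/80640; 3j²(5 1 4; 3 1 -4) = Δ·Π!·Σ² = 1/495  (sign +1)
B: Δ: 2! 8! 0! / 11! → 1/495; sum: t=2:+1/2880 = 1/2880; 3j²(5 1 4; -3 1 2) = Δ·Π!·Σ² = 28/495  (sign +1)
I_A²/I_B² = (1/495)/(28/495) = 1/28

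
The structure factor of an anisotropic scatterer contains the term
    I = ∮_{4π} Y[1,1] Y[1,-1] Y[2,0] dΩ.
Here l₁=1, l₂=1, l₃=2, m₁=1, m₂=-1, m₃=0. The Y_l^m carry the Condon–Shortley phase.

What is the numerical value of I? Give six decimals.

0.126157

Rules hold: Σm=0, L=4 even, 0≤2≤2.
N = 3·3·5 = 45
Δ = 0!·2!·2!/5! = 1/30
Racah Σ t=0..0: t=0:+1/1 = 1/1
⇒ 3j(1 1 2; 0 0 0)² = 2/15, sgn +1
Racah Σ t=0..0: t=0:+1/4 = 1/4
⇒ 3j(1 1 2; 1 -1 0)² = 1/30, sgn +1
4πI² = N·(3j₀)²·(3jₘ)² = 1/5
I = +1·√(0.2/4π) = 0.12615663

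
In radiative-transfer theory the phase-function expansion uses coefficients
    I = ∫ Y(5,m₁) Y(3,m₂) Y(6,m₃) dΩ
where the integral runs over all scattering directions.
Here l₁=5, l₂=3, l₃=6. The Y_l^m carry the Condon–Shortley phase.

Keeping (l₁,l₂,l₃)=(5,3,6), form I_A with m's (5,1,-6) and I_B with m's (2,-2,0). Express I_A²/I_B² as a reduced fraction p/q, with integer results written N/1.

l's match ⇒ only the (l;m) 3-j factors differ between A and B.
A: triangle coeff Δ(5,3,6) = 1/675675; Σ_t [0,0]: t=0:+1/1935360 = 1/1935360; (3j)²=3/91 [(5 3 6; 5 1 -6)], sign=+1
B: triangle coeff Δ(5,3,6) = 1/675675; Σ_t [0,1]: t=0:+1/8640 t=1:−1/34560 = 1/11520; (3j)²=3/143 [(5 3 6; 2 -2 0)], sign=+1
I_A²/I_B² = (3/91)/(3/143) = 11/7

11/7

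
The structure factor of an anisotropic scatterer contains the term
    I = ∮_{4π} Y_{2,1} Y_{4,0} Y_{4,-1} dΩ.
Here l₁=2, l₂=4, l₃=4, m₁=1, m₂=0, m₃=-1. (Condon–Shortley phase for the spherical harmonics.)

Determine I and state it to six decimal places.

Checks pass: Σm=0; 10 even; l₃=4∈[2,6].
(2·2+1)(2·4+1)(2·4+1) = 405
Δ: 2! 2! 6! / 11! → 1/13860
sum: t=0:+1/192 t=1:−1/36 t=2:+1/192 = -5/288
3j²(2 4 4; 0 0 0) = Δ·Π!·Σ² = 20/693  (sign -1)
sum: t=0:+1/96 t=1:−1/72 = -1/288
3j²(2 4 4; 1 0 -1) = Δ·Π!·Σ² = 1/462  (sign +1)
combine: 4πI² = 405·20/693·1/462 = 150/5929
take √, sign -1: I = -0.04486937

-0.044869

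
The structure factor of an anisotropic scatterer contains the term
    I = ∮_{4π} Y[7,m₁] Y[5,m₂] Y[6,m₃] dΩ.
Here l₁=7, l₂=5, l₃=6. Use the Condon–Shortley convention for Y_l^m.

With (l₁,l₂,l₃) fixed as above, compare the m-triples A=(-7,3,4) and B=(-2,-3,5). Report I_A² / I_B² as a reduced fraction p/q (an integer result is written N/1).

Same 7,5,6: normalisation and zero-m 3j drop out of the ratio.
A: Δ: 6! 8! 4! / 19! → 1/174594420; sum: t=6:+1/116121600 = 1/116121600; 3j²(7 5 6; -7 3 4) = Δ·Π!·Σ² = 7/323  (sign +1)
B: Δ: 6! 8! 4! / 19! → 1/174594420; sum: t=1:−1/29030400 t=2:+1/5806080 = 1/7257600; 3j²(7 5 6; -2 -3 5) = Δ·Π!·Σ² = 64/4199  (sign -1)
I_A²/I_B² = (7/323)/(64/4199) = 91/64

91/64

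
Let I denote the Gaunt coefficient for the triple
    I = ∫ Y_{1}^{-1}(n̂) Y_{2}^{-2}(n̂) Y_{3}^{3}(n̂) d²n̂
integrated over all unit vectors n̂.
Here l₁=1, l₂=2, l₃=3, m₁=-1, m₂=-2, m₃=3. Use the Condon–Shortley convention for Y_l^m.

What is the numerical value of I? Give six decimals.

-0.319865

Checks pass: Σm=0; 6 even; l₃=3∈[1,3].
(2·1+1)(2·2+1)(2·3+1) = 105
Δ: 0! 2! 4! / 7! → 1/105
sum: t=0:+1/4 = 1/4
3j²(1 2 3; 0 0 0) = Δ·Π!·Σ² = 3/35  (sign -1)
sum: t=0:+1/48 = 1/48
3j²(1 2 3; -1 -2 3) = Δ·Π!·Σ² = 1/7  (sign +1)
combine: 4πI² = 105·3/35·1/7 = 9/7
take √, sign -1: I = -0.31986543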